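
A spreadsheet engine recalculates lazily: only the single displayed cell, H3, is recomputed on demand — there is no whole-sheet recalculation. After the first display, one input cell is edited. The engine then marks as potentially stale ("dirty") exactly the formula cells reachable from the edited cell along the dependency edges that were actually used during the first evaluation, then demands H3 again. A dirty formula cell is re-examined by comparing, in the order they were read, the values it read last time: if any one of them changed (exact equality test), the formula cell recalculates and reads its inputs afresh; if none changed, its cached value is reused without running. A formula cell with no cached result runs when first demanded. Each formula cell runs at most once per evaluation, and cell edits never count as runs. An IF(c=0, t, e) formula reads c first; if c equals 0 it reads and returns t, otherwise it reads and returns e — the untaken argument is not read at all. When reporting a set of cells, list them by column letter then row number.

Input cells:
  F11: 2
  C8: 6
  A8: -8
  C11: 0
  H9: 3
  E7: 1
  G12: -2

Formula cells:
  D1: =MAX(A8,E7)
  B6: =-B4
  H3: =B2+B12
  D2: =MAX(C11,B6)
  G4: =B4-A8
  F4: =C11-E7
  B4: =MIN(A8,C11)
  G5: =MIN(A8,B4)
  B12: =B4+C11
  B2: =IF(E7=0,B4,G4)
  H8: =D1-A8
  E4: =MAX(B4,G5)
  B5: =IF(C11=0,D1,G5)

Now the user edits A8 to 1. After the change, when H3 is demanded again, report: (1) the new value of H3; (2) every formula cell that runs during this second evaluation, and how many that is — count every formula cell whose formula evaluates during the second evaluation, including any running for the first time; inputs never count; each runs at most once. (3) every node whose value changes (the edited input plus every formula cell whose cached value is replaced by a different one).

New value of H3: -1.
Formula cells that run: B2, B4, B12, G4, H3 — 5 in total.
Values that change: A8, B2, B4, B12, G4, H3.

First evaluation (everything demanded from the output):
  B4 = MIN(-8, 0) = -8
  B12 = -8 + 0 = -8
  G4 = -8 - -8 = 0
  B2 = IF(E7=0: E7=1 -> else branch G4) = 0
  H3 = 0 + -8 = -8

Propagation after the edit:
  B4: runs — A8 -8->1; result 0.
  B12: runs — B4 -8->0; result 0.
  G4: runs — B4 -8->0; A8 -8->1; result -1.
  B2: runs — G4 0->-1; result -1.
  H3: runs — B2 0->-1; B12 -8->0; result -1.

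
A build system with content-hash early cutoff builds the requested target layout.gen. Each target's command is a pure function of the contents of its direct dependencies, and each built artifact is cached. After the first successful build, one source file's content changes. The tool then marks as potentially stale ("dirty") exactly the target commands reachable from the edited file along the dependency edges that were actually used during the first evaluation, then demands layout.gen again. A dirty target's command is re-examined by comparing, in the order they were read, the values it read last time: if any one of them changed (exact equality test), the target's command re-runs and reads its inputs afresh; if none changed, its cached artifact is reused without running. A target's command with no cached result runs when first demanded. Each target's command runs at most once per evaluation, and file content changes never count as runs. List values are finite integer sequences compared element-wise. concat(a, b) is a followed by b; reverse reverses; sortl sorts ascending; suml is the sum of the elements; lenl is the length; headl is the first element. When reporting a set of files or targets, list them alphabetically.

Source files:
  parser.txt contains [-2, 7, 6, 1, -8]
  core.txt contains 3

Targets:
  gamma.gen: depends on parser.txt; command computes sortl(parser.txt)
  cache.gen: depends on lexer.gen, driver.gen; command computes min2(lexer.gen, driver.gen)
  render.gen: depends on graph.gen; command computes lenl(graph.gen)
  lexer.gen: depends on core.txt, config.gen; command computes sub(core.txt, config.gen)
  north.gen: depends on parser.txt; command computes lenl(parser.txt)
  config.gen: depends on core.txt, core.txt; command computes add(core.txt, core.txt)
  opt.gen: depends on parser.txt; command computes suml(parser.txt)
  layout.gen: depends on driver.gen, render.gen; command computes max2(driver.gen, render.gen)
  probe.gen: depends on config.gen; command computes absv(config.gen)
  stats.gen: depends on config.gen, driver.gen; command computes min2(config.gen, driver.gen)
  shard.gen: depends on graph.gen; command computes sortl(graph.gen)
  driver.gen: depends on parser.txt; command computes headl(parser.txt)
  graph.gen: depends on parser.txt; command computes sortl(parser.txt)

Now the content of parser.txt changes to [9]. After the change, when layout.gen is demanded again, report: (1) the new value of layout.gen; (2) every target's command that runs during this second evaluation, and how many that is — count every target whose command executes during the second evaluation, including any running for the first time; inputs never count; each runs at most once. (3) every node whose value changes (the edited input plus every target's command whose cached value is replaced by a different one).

New value of layout.gen: 9.
Target commands that run: driver.gen, graph.gen, layout.gen, render.gen — 4 in total.
Values that change: driver.gen, graph.gen, layout.gen, parser.txt, render.gen.

First evaluation (everything demanded from the output):
  driver.gen = headl([-2, 7, 6, 1, -8]) = -2
  graph.gen = sortl([-2, 7, 6, 1, -8]) = [-8, -2, 1, 6, 7]
  render.gen = lenl([-8, -2, 1, 6, 7]) = 5
  layout.gen = max2(-2, 5) = 5

Propagation after the edit:
  driver.gen: runs — parser.txt [-2, 7, 6, 1, -8]->[9]; result 9.
  graph.gen: runs — parser.txt [-2, 7, 6, 1, -8]->[9]; result [9].
  render.gen: runs — graph.gen [-8, -2, 1, 6, 7]->[9]; result 1.
  layout.gen: runs — driver.gen -2->9; render.gen 5->1; result 9.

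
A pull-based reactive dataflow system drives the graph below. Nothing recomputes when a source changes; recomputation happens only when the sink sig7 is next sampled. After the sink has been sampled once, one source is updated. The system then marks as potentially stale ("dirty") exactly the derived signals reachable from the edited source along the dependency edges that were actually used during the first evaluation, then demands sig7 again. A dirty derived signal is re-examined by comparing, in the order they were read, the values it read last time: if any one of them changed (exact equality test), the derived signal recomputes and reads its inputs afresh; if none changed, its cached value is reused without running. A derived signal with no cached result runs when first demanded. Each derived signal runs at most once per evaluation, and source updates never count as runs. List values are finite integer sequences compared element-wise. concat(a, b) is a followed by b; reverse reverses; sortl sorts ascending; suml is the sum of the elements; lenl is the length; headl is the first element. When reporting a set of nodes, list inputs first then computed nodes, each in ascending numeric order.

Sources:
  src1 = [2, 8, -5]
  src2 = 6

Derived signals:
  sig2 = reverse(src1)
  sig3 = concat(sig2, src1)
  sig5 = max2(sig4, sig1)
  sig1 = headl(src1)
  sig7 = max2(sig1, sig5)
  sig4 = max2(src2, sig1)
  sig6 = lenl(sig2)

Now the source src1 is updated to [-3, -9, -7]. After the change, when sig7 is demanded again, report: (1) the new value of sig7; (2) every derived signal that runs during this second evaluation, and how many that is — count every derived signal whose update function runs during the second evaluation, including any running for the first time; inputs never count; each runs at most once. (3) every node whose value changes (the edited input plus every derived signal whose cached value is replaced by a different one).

First evaluation (everything demanded from the output):
  sig1 = headl([2, 8, -5]) = 2
  sig4 = max2(6, 2) = 6
  sig5 = max2(6, 2) = 6
  sig7 = max2(2, 6) = 6

Propagation after the edit:
  sig1: runs — src1 [2, 8, -5]->[-3, -9, -7]; result -3.
  sig4: runs — sig1 2->-3; result 6 (same value as before).
  sig5: runs — sig1 2->-3; result 6 (same value as before).
  sig7: runs — sig1 2->-3; result 6 (same value as before).

New value of sig7: 6.
Derived signals that run: sig1, sig4, sig5, sig7 — 4 in total.
Values that change: src1, sig1.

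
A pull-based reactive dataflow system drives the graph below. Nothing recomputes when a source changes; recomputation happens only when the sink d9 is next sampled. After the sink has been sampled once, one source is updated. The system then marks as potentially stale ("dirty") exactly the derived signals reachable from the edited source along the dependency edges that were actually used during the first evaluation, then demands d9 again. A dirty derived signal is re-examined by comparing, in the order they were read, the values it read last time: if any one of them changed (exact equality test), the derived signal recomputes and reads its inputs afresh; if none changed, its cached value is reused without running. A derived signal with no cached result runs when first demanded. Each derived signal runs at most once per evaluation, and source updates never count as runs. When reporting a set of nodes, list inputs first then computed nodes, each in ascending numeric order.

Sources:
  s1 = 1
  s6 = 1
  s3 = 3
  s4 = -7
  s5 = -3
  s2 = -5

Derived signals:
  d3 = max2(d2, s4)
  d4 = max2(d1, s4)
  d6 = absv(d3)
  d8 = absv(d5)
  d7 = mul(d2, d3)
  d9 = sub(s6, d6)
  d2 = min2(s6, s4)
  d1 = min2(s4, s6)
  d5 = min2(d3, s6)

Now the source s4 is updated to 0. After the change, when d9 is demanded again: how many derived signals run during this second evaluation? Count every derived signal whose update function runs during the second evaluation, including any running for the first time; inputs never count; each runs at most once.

Derived signals that run: d2, d3, d6, d9 — 4 in total.

First evaluation (everything demanded from the output):
  d2 = min2(1, -7) = -7
  d3 = max2(-7, -7) = -7
  d6 = absv(-7) = 7
  d9 = sub(1, 7) = -6

Propagation after the edit:
  d2: runs — s4 -7->0; result 0.
  d3: runs — d2 -7->0; s4 -7->0; result 0.
  d6: runs — d3 -7->0; result 0.
  d9: runs — d6 7->0; result 1.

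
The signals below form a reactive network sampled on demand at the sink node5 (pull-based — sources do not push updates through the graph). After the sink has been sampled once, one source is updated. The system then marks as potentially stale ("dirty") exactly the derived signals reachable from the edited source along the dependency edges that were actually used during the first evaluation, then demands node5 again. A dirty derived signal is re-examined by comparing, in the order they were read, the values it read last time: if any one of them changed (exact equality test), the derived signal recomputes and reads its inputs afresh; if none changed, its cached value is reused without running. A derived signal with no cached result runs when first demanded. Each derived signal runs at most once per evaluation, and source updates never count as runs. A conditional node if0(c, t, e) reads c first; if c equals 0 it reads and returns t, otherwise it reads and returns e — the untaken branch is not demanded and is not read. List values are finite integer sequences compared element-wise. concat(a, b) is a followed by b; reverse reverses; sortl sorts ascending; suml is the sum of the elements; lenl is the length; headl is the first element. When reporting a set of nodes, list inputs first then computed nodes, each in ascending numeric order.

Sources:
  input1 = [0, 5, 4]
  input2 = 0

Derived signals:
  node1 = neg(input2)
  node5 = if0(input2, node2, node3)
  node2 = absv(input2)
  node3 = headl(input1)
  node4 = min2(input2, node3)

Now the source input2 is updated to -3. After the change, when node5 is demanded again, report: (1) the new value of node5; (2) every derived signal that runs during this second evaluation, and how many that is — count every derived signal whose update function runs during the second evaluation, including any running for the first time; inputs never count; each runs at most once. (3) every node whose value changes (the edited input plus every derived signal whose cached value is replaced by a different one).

Initial pass — values computed on the first demand:
  node2 = absv(0) = 0
  node5 = if0(input2=0 -> then branch node2) = 0

Second demand — change propagation:
  node2: dirty yet unreached — the second evaluation never asks for it.
  node3: newly demanded (no cache) — executes and yields 0.
  node5: re-runs because input2 0->-3; new result 0 (unchanged).

The important point: the flipped condition redirects demand; node2 is left stale, never re-checked.

node5 now evaluates to 0.
Run set: node3, node5 (2 run).
Changed values: input2.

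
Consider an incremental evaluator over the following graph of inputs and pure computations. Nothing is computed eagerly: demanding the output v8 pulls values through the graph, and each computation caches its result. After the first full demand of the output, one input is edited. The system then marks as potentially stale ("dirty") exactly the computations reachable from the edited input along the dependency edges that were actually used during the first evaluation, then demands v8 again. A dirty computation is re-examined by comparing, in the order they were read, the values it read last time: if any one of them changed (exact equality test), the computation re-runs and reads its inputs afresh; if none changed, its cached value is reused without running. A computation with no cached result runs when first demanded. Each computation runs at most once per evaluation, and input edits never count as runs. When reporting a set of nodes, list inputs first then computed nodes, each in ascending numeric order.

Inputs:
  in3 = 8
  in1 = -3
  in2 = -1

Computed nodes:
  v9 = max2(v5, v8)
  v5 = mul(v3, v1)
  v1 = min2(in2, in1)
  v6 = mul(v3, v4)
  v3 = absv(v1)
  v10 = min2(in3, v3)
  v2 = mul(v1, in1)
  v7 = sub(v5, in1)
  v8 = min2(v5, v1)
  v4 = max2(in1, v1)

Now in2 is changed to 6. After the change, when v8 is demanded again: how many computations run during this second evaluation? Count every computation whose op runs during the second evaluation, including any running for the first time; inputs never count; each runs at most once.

Run set: v1 (1 run).
The important point: v1 recomputes to an identical value, and the output ends up unchanged.

Initial pass — values computed on the first demand:
  v1 = min2(-1, -3) = -3
  v3 = absv(-3) = 3
  v5 = mul(3, -3) = -9
  v8 = min2(-9, -3) = -9

Second demand — change propagation:
  v1: re-runs because in2 -1->6; new result -3 (unchanged).
  v3: re-examined; everything it read last time is the same (v1 unchanged) — cache 3 kept, no run.
  v5: re-examined; everything it read last time is the same (v3 unchanged, v1 unchanged) — cache -9 kept, no run.
  v8: re-examined; everything it read last time is the same (v5 unchanged, v1 unchanged) — cache -9 kept, no run.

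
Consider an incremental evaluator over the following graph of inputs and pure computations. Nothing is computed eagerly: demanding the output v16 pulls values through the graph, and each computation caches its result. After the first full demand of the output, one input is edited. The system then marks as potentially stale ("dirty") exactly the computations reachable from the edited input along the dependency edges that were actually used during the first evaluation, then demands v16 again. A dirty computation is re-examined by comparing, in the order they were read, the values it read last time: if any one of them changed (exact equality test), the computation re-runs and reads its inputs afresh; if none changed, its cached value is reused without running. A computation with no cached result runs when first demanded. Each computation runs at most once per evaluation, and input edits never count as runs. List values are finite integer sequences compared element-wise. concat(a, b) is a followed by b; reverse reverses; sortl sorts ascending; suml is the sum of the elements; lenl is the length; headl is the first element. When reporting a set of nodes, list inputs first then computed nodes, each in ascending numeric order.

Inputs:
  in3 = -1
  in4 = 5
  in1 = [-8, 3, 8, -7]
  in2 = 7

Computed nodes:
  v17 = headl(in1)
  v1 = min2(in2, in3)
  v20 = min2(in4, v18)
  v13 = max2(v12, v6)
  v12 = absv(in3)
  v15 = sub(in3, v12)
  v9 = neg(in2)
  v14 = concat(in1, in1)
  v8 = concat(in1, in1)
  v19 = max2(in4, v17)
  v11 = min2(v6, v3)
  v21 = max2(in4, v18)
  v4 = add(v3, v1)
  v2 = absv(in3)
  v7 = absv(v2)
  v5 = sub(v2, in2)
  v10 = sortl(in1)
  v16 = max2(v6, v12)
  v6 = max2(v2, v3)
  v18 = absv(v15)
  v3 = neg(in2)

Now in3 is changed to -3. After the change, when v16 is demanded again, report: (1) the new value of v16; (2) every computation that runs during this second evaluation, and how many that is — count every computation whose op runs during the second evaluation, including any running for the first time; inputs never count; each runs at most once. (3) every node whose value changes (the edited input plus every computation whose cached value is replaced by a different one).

Initial pass — values computed on the first demand:
  v2 = absv(-1) = 1
  v3 = neg(7) = -7
  v6 = max2(1, -7) = 1
  v12 = absv(-1) = 1
  v16 = max2(1, 1) = 1

Second demand — change propagation:
  v2: re-runs because in3 -1->-3; new result 3.
  v6: re-runs because v2 1->3; new result 3.
  v12: re-runs because in3 -1->-3; new result 3.
  v16: re-runs because v6 1->3; v12 1->3; new result 3.

v16 now evaluates to 3.
Run set: v2, v6, v12, v16 (4 run).
Changed values: in3, v2, v6, v12, v16.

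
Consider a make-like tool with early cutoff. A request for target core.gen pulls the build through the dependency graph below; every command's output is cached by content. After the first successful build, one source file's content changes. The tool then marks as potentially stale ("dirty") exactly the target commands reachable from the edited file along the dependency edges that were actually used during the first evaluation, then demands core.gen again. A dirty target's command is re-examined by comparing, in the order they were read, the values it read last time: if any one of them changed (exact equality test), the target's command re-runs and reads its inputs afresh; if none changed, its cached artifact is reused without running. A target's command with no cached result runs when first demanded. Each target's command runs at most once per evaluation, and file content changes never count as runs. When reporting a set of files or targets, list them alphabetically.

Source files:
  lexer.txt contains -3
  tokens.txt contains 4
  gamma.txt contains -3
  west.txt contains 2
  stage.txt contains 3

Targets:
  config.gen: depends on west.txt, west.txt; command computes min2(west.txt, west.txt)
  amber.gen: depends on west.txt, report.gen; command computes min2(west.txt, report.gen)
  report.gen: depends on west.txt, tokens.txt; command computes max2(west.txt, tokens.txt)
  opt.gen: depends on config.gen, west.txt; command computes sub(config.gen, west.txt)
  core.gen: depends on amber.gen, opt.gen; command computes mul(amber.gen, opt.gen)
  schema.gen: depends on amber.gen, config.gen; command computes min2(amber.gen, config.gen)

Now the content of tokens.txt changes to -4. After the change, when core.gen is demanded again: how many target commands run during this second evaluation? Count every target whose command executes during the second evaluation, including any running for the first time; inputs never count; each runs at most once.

2 target commands run: amber.gen, report.gen.
Note the absorption at amber.gen: it re-runs yet its value is the same, leaving the output's value untouched.

First demand of the output computes:
  config.gen = min2(2, 2) = 2
  opt.gen = sub(2, 2) = 0
  report.gen = max2(2, 4) = 4
  amber.gen = min2(2, 4) = 2
  core.gen = mul(2, 0) = 0

After the edit, cleaning proceeds:
  report.gen: a read changed (tokens.txt 4->-4) — executes, giving 2.
  amber.gen: a read changed (report.gen 4->2) — executes, giving 2 — identical to its old value.
  core.gen: dirty, but its reads are unchanged (amber.gen unchanged, opt.gen unchanged); cached 0 stands.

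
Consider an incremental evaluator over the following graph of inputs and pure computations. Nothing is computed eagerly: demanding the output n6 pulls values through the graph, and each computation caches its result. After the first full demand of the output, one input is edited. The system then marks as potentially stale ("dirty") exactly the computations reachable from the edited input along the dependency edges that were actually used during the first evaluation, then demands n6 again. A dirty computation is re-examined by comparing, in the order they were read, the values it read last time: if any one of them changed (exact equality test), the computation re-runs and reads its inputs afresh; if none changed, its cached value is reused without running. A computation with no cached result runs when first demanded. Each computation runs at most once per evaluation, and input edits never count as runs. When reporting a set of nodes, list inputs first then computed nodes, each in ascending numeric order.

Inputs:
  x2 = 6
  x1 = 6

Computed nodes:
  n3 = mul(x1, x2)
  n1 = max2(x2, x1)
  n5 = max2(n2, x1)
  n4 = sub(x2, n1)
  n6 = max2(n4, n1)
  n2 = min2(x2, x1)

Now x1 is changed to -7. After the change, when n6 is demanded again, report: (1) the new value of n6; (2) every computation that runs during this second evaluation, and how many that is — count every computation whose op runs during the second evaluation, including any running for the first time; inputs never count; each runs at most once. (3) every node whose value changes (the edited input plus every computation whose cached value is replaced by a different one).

n6 now evaluates to 6.
Run set: n1 (1 run).
Changed values: x1.
The important point: n1 recomputes to an identical value, and the output ends up unchanged.

Initial pass — values computed on the first demand:
  n1 = max2(6, 6) = 6
  n4 = sub(6, 6) = 0
  n6 = max2(0, 6) = 6

Second demand — change propagation:
  n1: re-runs because x1 6->-7; new result 6 (unchanged).
  n4: re-examined; everything it read last time is the same (x2 unchanged, n1 unchanged) — cache 0 kept, no run.
  n6: re-examined; everything it read last time is the same (n4 unchanged, n1 unchanged) — cache 6 kept, no run.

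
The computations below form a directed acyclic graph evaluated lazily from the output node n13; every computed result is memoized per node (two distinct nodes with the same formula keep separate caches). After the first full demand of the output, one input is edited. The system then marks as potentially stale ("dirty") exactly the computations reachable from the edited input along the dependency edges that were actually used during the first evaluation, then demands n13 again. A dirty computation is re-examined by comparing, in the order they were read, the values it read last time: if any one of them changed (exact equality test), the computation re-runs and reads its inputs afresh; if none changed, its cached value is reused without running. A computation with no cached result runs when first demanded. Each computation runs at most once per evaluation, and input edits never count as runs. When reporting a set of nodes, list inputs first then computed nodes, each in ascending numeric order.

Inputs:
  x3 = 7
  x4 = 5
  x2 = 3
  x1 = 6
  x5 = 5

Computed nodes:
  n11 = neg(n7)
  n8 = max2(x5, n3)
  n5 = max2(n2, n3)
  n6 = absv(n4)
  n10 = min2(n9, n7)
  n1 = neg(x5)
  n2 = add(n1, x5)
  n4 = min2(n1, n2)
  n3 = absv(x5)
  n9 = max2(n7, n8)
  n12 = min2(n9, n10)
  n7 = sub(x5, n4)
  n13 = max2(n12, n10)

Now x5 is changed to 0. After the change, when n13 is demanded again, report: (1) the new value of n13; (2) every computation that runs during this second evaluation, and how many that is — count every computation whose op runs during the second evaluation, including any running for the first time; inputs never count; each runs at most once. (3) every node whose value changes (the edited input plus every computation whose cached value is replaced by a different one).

First demand of the output computes:
  n1 = neg(5) = -5
  n2 = add(-5, 5) = 0
  n3 = absv(5) = 5
  n4 = min2(-5, 0) = -5
  n7 = sub(5, -5) = 10
  n8 = max2(5, 5) = 5
  n9 = max2(10, 5) = 10
  n10 = min2(10, 10) = 10
  n12 = min2(10, 10) = 10
  n13 = max2(10, 10) = 10

After the edit, cleaning proceeds:
  n1: a read changed (x5 5->0) — executes, giving 0.
  n2: a read changed (n1 -5->0; x5 5->0) — executes, giving 0 — identical to its old value.
  n3: a read changed (x5 5->0) — executes, giving 0.
  n4: a read changed (n1 -5->0) — executes, giving 0.
  n7: a read changed (x5 5->0; n4 -5->0) — executes, giving 0.
  n8: a read changed (x5 5->0; n3 5->0) — executes, giving 0.
  n9: a read changed (n7 10->0; n8 5->0) — executes, giving 0.
  n10: a read changed (n9 10->0; n7 10->0) — executes, giving 0.
  n12: a read changed (n9 10->0; n10 10->0) — executes, giving 0.
  n13: a read changed (n12 10->0; n10 10->0) — executes, giving 0.

Demanding n13 again yields 0.
10 computations run: n1, n2, n3, n4, n7, n8, n9, n10, n12, n13.
The nodes whose values change: x5, n1, n3, n4, n7, n8, n9, n10, n12, n13.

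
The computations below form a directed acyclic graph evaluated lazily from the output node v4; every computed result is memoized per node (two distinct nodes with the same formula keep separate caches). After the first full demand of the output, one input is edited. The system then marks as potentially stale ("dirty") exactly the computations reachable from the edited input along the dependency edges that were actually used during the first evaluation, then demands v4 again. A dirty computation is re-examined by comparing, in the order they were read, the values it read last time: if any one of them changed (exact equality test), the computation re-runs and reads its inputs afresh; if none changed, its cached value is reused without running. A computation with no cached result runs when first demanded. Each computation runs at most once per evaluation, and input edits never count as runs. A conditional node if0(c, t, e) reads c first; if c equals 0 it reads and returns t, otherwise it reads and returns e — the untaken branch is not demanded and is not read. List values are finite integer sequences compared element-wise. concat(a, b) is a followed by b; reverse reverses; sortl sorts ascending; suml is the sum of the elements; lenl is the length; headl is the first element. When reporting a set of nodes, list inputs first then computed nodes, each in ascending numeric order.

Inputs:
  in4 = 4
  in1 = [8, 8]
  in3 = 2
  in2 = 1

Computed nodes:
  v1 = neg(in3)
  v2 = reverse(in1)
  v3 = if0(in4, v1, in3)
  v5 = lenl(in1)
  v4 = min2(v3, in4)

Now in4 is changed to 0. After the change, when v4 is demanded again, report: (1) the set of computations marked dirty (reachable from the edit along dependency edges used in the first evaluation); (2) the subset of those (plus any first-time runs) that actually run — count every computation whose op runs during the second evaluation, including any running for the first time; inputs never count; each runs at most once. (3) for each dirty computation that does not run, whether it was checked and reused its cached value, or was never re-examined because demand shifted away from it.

First demand of the output computes:
  v3 = if0(in4=4 -> else branch in3) = 2
  v4 = min2(2, 4) = 2

After the edit, cleaning proceeds:
  v1: had never run; runs now, result -2.
  v3: a read changed (in4 4->0) — executes, giving -2.
  v4: a read changed (v3 2->-2; in4 4->0) — executes, giving -2.

Note the branch switch — v1 had no cache and runs now for the first time.

The edit dirties: v3, v4.
3 computations run: v1, v3, v4.
No dirty computation escaped a run.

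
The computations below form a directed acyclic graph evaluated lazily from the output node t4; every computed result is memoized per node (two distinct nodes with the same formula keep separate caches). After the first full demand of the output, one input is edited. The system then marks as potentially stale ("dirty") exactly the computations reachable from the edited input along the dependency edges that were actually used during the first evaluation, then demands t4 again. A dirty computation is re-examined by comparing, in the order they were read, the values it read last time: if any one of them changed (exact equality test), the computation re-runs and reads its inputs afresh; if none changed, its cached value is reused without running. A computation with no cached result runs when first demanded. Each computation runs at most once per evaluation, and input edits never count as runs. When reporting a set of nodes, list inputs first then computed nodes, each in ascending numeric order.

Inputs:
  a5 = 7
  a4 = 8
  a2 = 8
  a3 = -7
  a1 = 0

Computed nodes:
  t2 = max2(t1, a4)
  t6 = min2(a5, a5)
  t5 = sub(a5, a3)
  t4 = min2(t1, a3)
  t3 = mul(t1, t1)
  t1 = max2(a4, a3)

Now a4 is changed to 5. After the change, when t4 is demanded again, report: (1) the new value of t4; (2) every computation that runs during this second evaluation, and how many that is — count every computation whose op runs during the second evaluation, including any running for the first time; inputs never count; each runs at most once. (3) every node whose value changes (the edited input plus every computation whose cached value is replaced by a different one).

First demand of the output computes:
  t1 = max2(8, -7) = 8
  t4 = min2(8, -7) = -7

After the edit, cleaning proceeds:
  t1: a read changed (a4 8->5) — executes, giving 5.
  t4: a read changed (t1 8->5) — executes, giving -7 — identical to its old value.

Demanding t4 again yields -7.
2 computations run: t1, t4.
The nodes whose values change: a4, t1.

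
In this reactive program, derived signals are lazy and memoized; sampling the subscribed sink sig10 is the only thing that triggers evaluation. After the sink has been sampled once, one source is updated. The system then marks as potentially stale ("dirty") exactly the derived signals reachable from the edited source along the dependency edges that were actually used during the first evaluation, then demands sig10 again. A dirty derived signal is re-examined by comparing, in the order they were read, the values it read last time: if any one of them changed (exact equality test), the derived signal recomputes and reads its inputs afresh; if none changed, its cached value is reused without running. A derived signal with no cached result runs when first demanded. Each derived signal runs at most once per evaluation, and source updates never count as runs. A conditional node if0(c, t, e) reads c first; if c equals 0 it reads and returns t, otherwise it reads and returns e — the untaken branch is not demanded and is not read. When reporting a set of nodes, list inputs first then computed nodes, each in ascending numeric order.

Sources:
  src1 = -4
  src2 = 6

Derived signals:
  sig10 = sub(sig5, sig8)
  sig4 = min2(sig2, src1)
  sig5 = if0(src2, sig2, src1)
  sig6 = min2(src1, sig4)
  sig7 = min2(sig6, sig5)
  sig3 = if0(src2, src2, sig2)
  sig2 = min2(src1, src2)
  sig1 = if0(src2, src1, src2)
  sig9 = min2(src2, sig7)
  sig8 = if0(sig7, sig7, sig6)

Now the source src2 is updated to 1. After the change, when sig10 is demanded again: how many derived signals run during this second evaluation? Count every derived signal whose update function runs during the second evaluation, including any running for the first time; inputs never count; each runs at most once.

First demand of the output computes:
  sig2 = min2(-4, 6) = -4
  sig4 = min2(-4, -4) = -4
  sig5 = if0(src2=6 -> else branch src1) = -4
  sig6 = min2(-4, -4) = -4
  sig7 = min2(-4, -4) = -4
  sig8 = if0(sig7=-4 -> else branch sig6) = -4
  sig10 = sub(-4, -4) = 0

After the edit, cleaning proceeds:
  sig2: a read changed (src2 6->1) — executes, giving -4 — identical to its old value.
  sig4: dirty, but its reads are unchanged (sig2 unchanged, src1 unchanged); cached -4 stands.
  sig5: a read changed (src2 6->1) — executes, giving -4 — identical to its old value.
  sig6: dirty, but its reads are unchanged (src1 unchanged, sig4 unchanged); cached -4 stands.
  sig7: dirty, but its reads are unchanged (sig6 unchanged, sig5 unchanged); cached -4 stands.
  sig8: dirty, but its reads are unchanged (sig7 unchanged, sig6 unchanged); cached -4 stands.
  sig10: dirty, but its reads are unchanged (sig5 unchanged, sig8 unchanged); cached 0 stands.

Note where the cutoff bites: sig4 is checked, finds nothing changed, and keeps its cache.

2 derived signals run: sig2, sig5.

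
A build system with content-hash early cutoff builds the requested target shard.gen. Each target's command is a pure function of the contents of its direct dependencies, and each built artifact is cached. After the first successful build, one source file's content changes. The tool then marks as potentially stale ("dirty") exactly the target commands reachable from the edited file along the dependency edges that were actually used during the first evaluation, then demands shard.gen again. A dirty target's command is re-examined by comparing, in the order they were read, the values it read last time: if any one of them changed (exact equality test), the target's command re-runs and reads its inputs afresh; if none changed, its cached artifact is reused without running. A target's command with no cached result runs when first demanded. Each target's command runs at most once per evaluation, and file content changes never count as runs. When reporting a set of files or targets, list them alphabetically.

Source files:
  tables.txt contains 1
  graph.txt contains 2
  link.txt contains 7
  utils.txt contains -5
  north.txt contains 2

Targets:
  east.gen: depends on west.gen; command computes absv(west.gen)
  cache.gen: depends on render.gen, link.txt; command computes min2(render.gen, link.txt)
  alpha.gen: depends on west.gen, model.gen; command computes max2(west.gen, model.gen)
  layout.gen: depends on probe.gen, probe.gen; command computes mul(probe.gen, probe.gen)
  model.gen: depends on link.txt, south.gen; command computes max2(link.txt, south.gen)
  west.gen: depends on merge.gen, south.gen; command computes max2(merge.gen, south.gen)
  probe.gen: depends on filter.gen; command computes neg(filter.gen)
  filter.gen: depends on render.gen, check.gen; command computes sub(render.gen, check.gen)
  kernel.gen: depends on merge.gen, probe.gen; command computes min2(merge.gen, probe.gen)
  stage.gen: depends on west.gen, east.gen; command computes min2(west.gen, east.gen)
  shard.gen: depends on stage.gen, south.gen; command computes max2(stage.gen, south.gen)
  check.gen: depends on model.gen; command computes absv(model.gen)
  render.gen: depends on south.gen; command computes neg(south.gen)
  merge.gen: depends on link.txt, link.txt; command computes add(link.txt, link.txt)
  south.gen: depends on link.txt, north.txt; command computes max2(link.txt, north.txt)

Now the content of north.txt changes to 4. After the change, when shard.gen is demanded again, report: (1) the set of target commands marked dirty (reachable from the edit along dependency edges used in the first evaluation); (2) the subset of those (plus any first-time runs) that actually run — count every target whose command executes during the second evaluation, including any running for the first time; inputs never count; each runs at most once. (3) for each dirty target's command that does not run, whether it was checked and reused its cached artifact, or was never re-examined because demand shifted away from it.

Marked dirty: east.gen, shard.gen, south.gen, stage.gen, west.gen.
Target commands that run: south.gen — 1 in total.
Checked but reused from cache: east.gen, shard.gen, stage.gen, west.gen.
Key observation: the change is absorbed at south.gen — it re-runs but produces the same value, and the output's value is unchanged.

First evaluation (everything demanded from the output):
  merge.gen = add(7, 7) = 14
  south.gen = max2(7, 2) = 7
  west.gen = max2(14, 7) = 14
  east.gen = absv(14) = 14
  stage.gen = min2(14, 14) = 14
  shard.gen = max2(14, 7) = 14

Propagation after the edit:
  south.gen: runs — north.txt 2->4; result 7 (same value as before).
  west.gen: checked — values it read are unchanged (merge.gen unchanged, south.gen unchanged); reused cached 14 without running.
  east.gen: checked — values it read are unchanged (west.gen unchanged); reused cached 14 without running.
  stage.gen: checked — values it read are unchanged (west.gen unchanged, east.gen unchanged); reused cached 14 without running.
  shard.gen: checked — values it read are unchanged (stage.gen unchanged, south.gen unchanged); reused cached 14 without running.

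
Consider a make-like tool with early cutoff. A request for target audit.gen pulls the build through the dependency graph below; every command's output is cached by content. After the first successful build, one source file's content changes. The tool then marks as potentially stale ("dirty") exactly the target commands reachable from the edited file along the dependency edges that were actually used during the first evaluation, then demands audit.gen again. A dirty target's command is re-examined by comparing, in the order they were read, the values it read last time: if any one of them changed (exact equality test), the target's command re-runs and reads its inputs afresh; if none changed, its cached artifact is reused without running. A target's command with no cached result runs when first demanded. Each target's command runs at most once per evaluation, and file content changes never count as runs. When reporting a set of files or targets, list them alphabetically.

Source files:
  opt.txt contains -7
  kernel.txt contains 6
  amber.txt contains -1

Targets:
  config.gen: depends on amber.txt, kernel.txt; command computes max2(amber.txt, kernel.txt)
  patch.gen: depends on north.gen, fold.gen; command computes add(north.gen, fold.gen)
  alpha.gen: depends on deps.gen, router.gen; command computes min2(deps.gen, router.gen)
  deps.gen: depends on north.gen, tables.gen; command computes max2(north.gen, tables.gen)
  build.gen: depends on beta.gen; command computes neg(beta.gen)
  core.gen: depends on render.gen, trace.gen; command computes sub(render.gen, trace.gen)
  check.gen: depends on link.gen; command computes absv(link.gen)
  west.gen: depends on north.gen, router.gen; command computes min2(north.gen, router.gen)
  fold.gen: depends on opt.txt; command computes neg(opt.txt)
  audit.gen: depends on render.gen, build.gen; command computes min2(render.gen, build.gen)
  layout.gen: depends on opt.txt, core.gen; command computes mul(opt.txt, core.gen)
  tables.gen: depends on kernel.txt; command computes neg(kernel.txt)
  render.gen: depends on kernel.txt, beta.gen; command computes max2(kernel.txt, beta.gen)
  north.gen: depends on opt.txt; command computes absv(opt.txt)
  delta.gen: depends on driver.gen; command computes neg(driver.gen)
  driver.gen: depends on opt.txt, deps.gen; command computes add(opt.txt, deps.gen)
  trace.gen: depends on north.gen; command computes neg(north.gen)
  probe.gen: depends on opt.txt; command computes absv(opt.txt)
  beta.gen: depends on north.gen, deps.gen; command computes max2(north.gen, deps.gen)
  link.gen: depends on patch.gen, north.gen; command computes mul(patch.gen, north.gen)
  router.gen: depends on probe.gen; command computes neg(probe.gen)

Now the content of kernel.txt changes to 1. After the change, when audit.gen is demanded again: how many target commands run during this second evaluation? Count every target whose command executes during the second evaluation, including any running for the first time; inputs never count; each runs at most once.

First demand of the output computes:
  north.gen = absv(-7) = 7
  tables.gen = neg(6) = -6
  deps.gen = max2(7, -6) = 7
  beta.gen = max2(7, 7) = 7
  build.gen = neg(7) = -7
  render.gen = max2(6, 7) = 7
  audit.gen = min2(7, -7) = -7

After the edit, cleaning proceeds:
  tables.gen: a read changed (kernel.txt 6->1) — executes, giving -1.
  deps.gen: a read changed (tables.gen -6->-1) — executes, giving 7 — identical to its old value.
  beta.gen: dirty, but its reads are unchanged (north.gen unchanged, deps.gen unchanged); cached 7 stands.
  build.gen: dirty, but its reads are unchanged (beta.gen unchanged); cached -7 stands.
  render.gen: a read changed (kernel.txt 6->1) — executes, giving 7 — identical to its old value.
  audit.gen: dirty, but its reads are unchanged (render.gen unchanged, build.gen unchanged); cached -7 stands.

Note where the cutoff bites: beta.gen is checked, finds nothing changed, and keeps its cache.

3 target commands run: deps.gen, render.gen, tables.gen.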